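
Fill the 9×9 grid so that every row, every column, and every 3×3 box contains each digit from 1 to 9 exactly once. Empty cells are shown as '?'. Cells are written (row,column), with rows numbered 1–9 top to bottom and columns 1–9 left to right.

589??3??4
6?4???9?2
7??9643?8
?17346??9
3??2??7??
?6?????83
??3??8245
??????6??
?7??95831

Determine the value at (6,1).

9

(1,7) = 1 (sole candidate).
(2,2) = 3 (sole candidate).
(3,2) = 2 (sole candidate).
(3,3) = 1 (sole candidate).
(3,8) = 5 (sole candidate).
(4,7) = 5 (sole candidate).
(4,8) = 2 (sole candidate).
(5,9) = 6 (sole candidate).
(6,7) = 4 (sole candidate).
(7,2) = 9 (sole candidate).
(8,9) = 7 (sole candidate).
(1,4) = 7 (sole candidate).
(1,5) = 2 (sole candidate).
(1,8) = 6 (sole candidate).
(2,6) = 1 (sole candidate).
(2,8) = 7 (sole candidate).
(4,1) = 8 (sole candidate).
(5,3) = 5 (sole candidate).
(5,6) = 9 (sole candidate).
(5,8) = 1 (sole candidate).
(6,3) = 2 (sole candidate).
(6,6) = 7 (sole candidate).
(7,1) = 1 (sole candidate).
(7,4) = 6 (sole candidate).
(7,5) = 7 (sole candidate).
(8,3) = 8 (sole candidate).
(8,6) = 2 (sole candidate).
(8,8) = 9 (sole candidate).
(9,3) = 6 (sole candidate).
(9,4) = 4 (sole candidate).
(5,2) = 4 (sole candidate).
(5,5) = 8 (sole candidate).
(6,1) = 9: row 6 has {2,3,4,6,7,8}; col 1 has {1,3,5,6,7,8}; box has {1,2,3,4,5,6,7,8} → only 9 remains.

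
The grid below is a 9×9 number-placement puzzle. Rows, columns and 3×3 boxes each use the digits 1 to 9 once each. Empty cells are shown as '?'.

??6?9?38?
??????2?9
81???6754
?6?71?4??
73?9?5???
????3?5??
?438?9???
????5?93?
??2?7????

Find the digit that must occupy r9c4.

r1c9 = 1 (sole candidate).
r2c8 = 6 (sole candidate).
r3c3 = 9 (sole candidate).
r3c5 = 2 (sole candidate).
r7c5 = 6 (sole candidate).
r7c7 = 1 (sole candidate).
r9c8 = 4 (sole candidate).
r3c4 = 3 (sole candidate).
r7c1 = 5 (sole candidate).
r9c4 = 1: row 9 has {2,4,7}; col 4 has {3,7,8,9}; box has {5,6,7,8,9} → only 1 remains.

1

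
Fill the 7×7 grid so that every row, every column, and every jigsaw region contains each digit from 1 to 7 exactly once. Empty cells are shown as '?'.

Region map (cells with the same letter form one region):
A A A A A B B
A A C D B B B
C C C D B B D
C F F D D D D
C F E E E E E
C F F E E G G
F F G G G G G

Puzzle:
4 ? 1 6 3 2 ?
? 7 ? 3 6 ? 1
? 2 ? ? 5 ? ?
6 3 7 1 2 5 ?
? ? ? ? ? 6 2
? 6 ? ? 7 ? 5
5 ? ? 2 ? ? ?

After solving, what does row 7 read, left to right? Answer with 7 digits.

5162473

row 1, column 2 = 5 (sole candidate).
row 1, column 7 = 7 (sole candidate).
row 2, column 1 = 2 (sole candidate).
row 2, column 6 = 4 (sole candidate).
row 3, column 6 = 3 (sole candidate).
row 4, column 7 = 4 (sole candidate).
row 6, column 4 = 4 (sole candidate).
row 6, column 6 = 1 (sole candidate).
row 7, column 5 = 4: row 7 has {2,5}; col 5 has {2,3,5,6,7}; region has {1,2,5} → only 4 remains.
row 7, column 6 = 7: row 7 has {2,4,5}; col 6 has {1,2,3,4,5,6}; region has {1,2,4,5} → only 7 remains.
row 2, column 3 = 5 (sole candidate).
row 3, column 3 = 4 (sole candidate).
row 3, column 4 = 7 (sole candidate).
row 3, column 7 = 6 (sole candidate).
row 5, column 3 = 3 (sole candidate).
row 5, column 4 = 5 (sole candidate).
row 5, column 5 = 1 (sole candidate).
row 6, column 1 = 3 (sole candidate).
row 6, column 3 = 2 (sole candidate).
row 7, column 2 = 1: row 7 has {2,4,5,7}; col 2 has {2,3,5,6,7}; region has {2,3,5,6,7} → only 1 remains.
row 7, column 3 = 6: row 7 has {1,2,4,5,7}; col 3 has {1,2,3,4,5,7}; region has {1,2,4,5,7} → only 6 remains.
row 7, column 7 = 3: row 7 has {1,2,4,5,6,7}; col 7 has {1,2,4,5,6,7}; region has {1,2,4,5,6,7} → only 3 remains.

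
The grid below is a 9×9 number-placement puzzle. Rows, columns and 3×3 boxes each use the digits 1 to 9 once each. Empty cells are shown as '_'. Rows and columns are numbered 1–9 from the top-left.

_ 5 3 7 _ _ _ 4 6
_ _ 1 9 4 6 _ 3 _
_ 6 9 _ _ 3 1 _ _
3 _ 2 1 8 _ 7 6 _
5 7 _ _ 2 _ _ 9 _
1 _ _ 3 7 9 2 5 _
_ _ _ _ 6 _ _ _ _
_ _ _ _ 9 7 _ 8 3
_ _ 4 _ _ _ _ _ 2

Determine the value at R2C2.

2

R1C5 = 1: row 1 has {3,4,5,6,7}; col 5 has {2,4,6,7,8,9}; box has {3,4,6,7,9} → only 1 remains.
R3C5 = 5: row 3 has {1,3,6,9}; col 5 has {1,2,4,6,7,8,9}; box has {1,3,4,6,7,9} → only 5 remains.
R4C9 = 4: row 4 has {1,2,3,6,7,8}; col 9 has {2,3,6}; box has {2,5,6,7,9} → only 4 remains.
R5C6 = 4: row 5 has {2,5,7,9}; col 6 has {3,6,7,9}; box has {1,2,3,7,8,9} → only 4 remains.
R6C9 = 8: row 6 has {1,2,3,5,7,9}; col 9 has {2,3,4,6}; box has {2,4,5,6,7,9} → only 8 remains.
R9C5 = 3: row 9 has {2,4}; col 5 has {1,2,4,5,6,7,8,9}; box has {6,7,9} → only 3 remains.
R3C9 = 7: row 3 has {1,3,5,6,9}; col 9 has {2,3,4,6,8}; box has {1,3,4,6} → only 7 remains.
R4C2 = 9: row 4 has {1,2,3,4,6,7,8}; col 2 has {5,6,7}; box has {1,2,3,5,7} → only 9 remains.
R4C6 = 5: row 4 has {1,2,3,4,6,7,8,9}; col 6 has {3,4,6,7,9}; box has {1,2,3,4,7,8,9} → only 5 remains.
R5C4 = 6: row 5 has {2,4,5,7,9}; col 4 has {1,3,7,9}; box has {1,2,3,4,5,7,8,9} → only 6 remains.
R5C7 = 3: row 5 has {2,4,5,6,7,9}; col 7 has {1,2,7}; box has {2,4,5,6,7,8,9} → only 3 remains.
R5C9 = 1: row 5 has {2,3,4,5,6,7,9}; col 9 has {2,3,4,6,7,8}; box has {2,3,4,5,6,7,8,9} → only 1 remains.
R6C2 = 4: row 6 has {1,2,3,5,7,8,9}; col 2 has {5,6,7,9}; box has {1,2,3,5,7,9} → only 4 remains.
R6C3 = 6: row 6 has {1,2,3,4,5,7,8,9}; col 3 has {1,2,3,4,9}; box has {1,2,3,4,5,7,9} → only 6 remains.
R8C3 = 5: row 8 has {3,7,8,9}; col 3 has {1,2,3,4,6,9}; box has {4} → only 5 remains.
R2C9 = 5: row 2 has {1,3,4,6,9}; col 9 has {1,2,3,4,6,7,8}; box has {1,3,4,6,7} → only 5 remains.
R3C8 = 2: row 3 has {1,3,5,6,7,9}; col 8 has {3,4,5,6,8,9}; box has {1,3,4,5,6,7} → only 2 remains.
R5C3 = 8: row 5 has {1,2,3,4,5,6,7,9}; col 3 has {1,2,3,4,5,6,9}; box has {1,2,3,4,5,6,7,9} → only 8 remains.
R7C3 = 7: row 7 has {6}; col 3 has {1,2,3,4,5,6,8,9}; box has {4,5} → only 7 remains.
R7C8 = 1: row 7 has {6,7}; col 8 has {2,3,4,5,6,8,9}; box has {2,3,8} → only 1 remains.
R7C9 = 9: row 7 has {1,6,7}; col 9 has {1,2,3,4,5,6,7,8}; box has {1,2,3,8} → only 9 remains.
R9C8 = 7: row 9 has {2,3,4}; col 8 has {1,2,3,4,5,6,8,9}; box has {1,2,3,8,9} → only 7 remains.
R2C7 = 8: row 2 has {1,3,4,5,6,9}; col 7 has {1,2,3,7}; box has {1,2,3,4,5,6,7} → only 8 remains.
R3C4 = 8: row 3 has {1,2,3,5,6,7,9}; col 4 has {1,3,6,7,9}; box has {1,3,4,5,6,7,9} → only 8 remains.
R9C4 = 5: row 9 has {2,3,4,7}; col 4 has {1,3,6,7,8,9}; box has {3,6,7,9} → only 5 remains.
R9C7 = 6: row 9 has {2,3,4,5,7}; col 7 has {1,2,3,7,8}; box has {1,2,3,7,8,9} → only 6 remains.
R1C6 = 2: row 1 has {1,3,4,5,6,7}; col 6 has {3,4,5,6,7,9}; box has {1,3,4,5,6,7,8,9} → only 2 remains.
R1C7 = 9: row 1 has {1,2,3,4,5,6,7}; col 7 has {1,2,3,6,7,8}; box has {1,2,3,4,5,6,7,8} → only 9 remains.
R2C2 = 2: row 2 has {1,3,4,5,6,8,9}; col 2 has {4,5,6,7,9}; box has {1,3,5,6,9} → only 2 remains.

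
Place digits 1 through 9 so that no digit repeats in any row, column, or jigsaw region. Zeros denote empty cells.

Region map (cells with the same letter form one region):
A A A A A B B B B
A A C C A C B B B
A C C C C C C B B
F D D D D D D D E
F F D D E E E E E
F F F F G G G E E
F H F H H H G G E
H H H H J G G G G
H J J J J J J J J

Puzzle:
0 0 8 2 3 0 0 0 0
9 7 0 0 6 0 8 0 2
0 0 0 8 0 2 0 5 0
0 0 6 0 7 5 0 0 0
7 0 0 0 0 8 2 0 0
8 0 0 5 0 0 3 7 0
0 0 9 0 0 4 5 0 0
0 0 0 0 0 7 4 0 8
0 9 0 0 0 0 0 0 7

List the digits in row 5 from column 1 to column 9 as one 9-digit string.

r1c7 = 7: in row 1, 7 can only go here (every other open cell in that row sees a 7).
r2c3 = 5: in row 2, 5 can only go here (every other open cell in that row sees a 5).
r3c3 = 7: in row 3, 7 can only go here (every other open cell in that row sees a 7).
r7c4 = 7: in row 7, 7 can only go here (every other open cell in that row sees a 7).
r5c9 = 5: in column 9, 5 can only go here (every other open cell in that column sees a 5).
r8c4 = 9: in region H, 9 can only go here (every other open cell in that region sees a 9).
r9c4 = 6: in column 4, 6 can only go here (every other open cell in that column sees a 6).
r9c7 = 1: row 9 has {6,7,9}; col 7 has {2,3,4,5,7,8}; region has {6,7,9} → only 1 remains.
r4c7 = 9: row 4 has {5,6,7}; col 7 has {1,2,3,4,5,7,8}; region has {5,6,7} → only 9 remains.
r9c6 = 3: row 9 has {1,6,7,9}; col 6 has {2,4,5,7,8}; region has {1,6,7,9} → only 3 remains.
r2c6 = 1: row 2 has {2,5,6,7,8,9}; col 6 has {2,3,4,5,7,8}; region has {2,5,7,8} → only 1 remains.
r3c7 = 6: row 3 has {2,5,7,8}; col 7 has {1,2,3,4,5,7,8,9}; region has {1,2,5,7,8} → only 6 remains.
r3c5 = 9: in region C, 9 can only go here (every other open cell in that region sees a 9).
r5c8 = 9: in row 5, 9 can only go here (every other open cell in that row sees a 9).
r5c2 = 6: in row 5, 6 can only go here (every other open cell in that row sees a 6).
r6c6 = 9: in row 6, 9 can only go here (every other open cell in that row sees a 9).
r1c6 = 6: row 1 has {2,3,7,8}; col 6 has {1,2,3,4,5,7,8,9}; region has {2,5,7,8} → only 6 remains.
r1c9 = 9: in row 1, 9 can only go here (every other open cell in that row sees a 9).
r6c9 = 6: in row 6, 6 can only go here (every other open cell in that row sees a 6).
r7c8 = 6: in row 7, 6 can only go here (every other open cell in that row sees a 6).
r8c1 = 6: in row 8, 6 can only go here (every other open cell in that row sees a 6).
Singles propagation stalls; r5c5 is still open with candidates {1,4}.
  Try r5c5 = 4: this forces r3c9=4, r1c8=1, r2c8=3, r3c1=1, r3c2=3, r8c8=2, r2c4=4, r6c5=1; then region F has no cell left for 1 — contradiction.
So r5c5 = 1.
r6c5 = 2 (sole candidate).
r7c5 = 8 (sole candidate).
r7c9 = 3 (sole candidate).
r8c5 = 5 (sole candidate).
r8c8 = 1 (sole candidate).
r9c5 = 4 (sole candidate).
r1c8 = 4 (sole candidate).
r2c8 = 3 (sole candidate).
r3c9 = 1 (sole candidate).
r4c9 = 4 (sole candidate).
r9c3 = 2 (sole candidate).
r9c8 = 8 (sole candidate).
r2c4 = 4 (sole candidate).
r3c1 = 4 (sole candidate).
r3c2 = 3 (sole candidate).
r4c8 = 2 (sole candidate).
r5c4 = 3: row 5 has {1,2,5,6,7,8,9}; col 4 has {2,4,5,6,7,8,9}; region has {2,5,6,7,9} → only 3 remains.
r8c2 = 2 (sole candidate).
r8c3 = 3 (sole candidate).
r9c1 = 5 (sole candidate).
r1c1 = 1 (sole candidate).
r1c2 = 5 (sole candidate).
r4c1 = 3 (sole candidate).
r4c4 = 1 (sole candidate).
r5c3 = 4: row 5 has {1,2,3,5,6,7,8,9}; col 3 has {2,3,5,6,7,8,9}; region has {1,2,3,5,6,7,9} → only 4 remains.

764318295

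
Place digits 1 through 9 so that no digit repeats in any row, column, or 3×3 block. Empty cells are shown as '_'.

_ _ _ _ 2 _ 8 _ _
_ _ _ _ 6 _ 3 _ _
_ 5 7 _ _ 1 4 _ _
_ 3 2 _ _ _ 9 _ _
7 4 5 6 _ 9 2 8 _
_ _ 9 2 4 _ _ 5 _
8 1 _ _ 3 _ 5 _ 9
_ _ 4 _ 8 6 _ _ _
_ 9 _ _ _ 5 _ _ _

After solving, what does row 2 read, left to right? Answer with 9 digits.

r1c2 = 6: row 1 has {2,8}; col 2 has {1,3,4,5,9}; box has {5,7} → only 6 remains.
r3c5 = 9: row 3 has {1,4,5,7}; col 5 has {2,3,4,6,8}; box has {1,2,6} → only 9 remains.
r5c5 = 1: row 5 has {2,4,5,6,7,8,9}; col 5 has {2,3,4,6,8,9}; box has {2,4,6,9} → only 1 remains.
r5c9 = 3: row 5 has {1,2,4,5,6,7,8,9}; col 9 has {9}; box has {2,5,8,9} → only 3 remains.
r6c2 = 8: row 6 has {2,4,5,9}; col 2 has {1,3,4,5,6,9}; box has {2,3,4,5,7,9} → only 8 remains.
r7c3 = 6: row 7 has {1,3,5,8,9}; col 3 has {2,4,5,7,9}; box has {1,4,8,9} → only 6 remains.
r9c3 = 3: row 9 has {5,9}; col 3 has {2,4,5,6,7,9}; box has {1,4,6,8,9} → only 3 remains.
r9c5 = 7: row 9 has {3,5,9}; col 5 has {1,2,3,4,6,8,9}; box has {3,5,6,8} → only 7 remains.
r1c3 = 1: row 1 has {2,6,8}; col 3 has {2,3,4,5,6,7,9}; box has {5,6,7} → only 1 remains.
r2c2 = 2: row 2 has {3,6}; col 2 has {1,3,4,5,6,8,9}; box has {1,5,6,7} → only 2 remains.
r2c3 = 8: row 2 has {2,3,6}; col 3 has {1,2,3,4,5,6,7,9}; box has {1,2,5,6,7} → only 8 remains.
r3c1 = 3: row 3 has {1,4,5,7,9}; col 1 has {7,8}; box has {1,2,5,6,7,8} → only 3 remains.
r3c4 = 8: row 3 has {1,3,4,5,7,9}; col 4 has {2,6}; box has {1,2,6,9} → only 8 remains.
r4c5 = 5: row 4 has {2,3,9}; col 5 has {1,2,3,4,6,7,8,9}; box has {1,2,4,6,9} → only 5 remains.
r7c4 = 4: row 7 has {1,3,5,6,8,9}; col 4 has {2,6,8}; box has {3,5,6,7,8} → only 4 remains.
r7c6 = 2: row 7 has {1,3,4,5,6,8,9}; col 6 has {1,5,6,9}; box has {3,4,5,6,7,8} → only 2 remains.
r7c8 = 7: row 7 has {1,2,3,4,5,6,8,9}; col 8 has {5,8}; box has {5,9} → only 7 remains.
r8c2 = 7: row 8 has {4,6,8}; col 2 has {1,2,3,4,5,6,8,9}; box has {1,3,4,6,8,9} → only 7 remains.
r8c7 = 1: row 8 has {4,6,7,8}; col 7 has {2,3,4,5,8,9}; box has {5,7,9} → only 1 remains.
r8c9 = 2: row 8 has {1,4,6,7,8}; col 9 has {3,9}; box has {1,5,7,9} → only 2 remains.
r9c1 = 2: row 9 has {3,5,7,9}; col 1 has {3,7,8}; box has {1,3,4,6,7,8,9} → only 2 remains.
r9c4 = 1: row 9 has {2,3,5,7,9}; col 4 has {2,4,6,8}; box has {2,3,4,5,6,7,8} → only 1 remains.
r9c7 = 6: row 9 has {1,2,3,5,7,9}; col 7 has {1,2,3,4,5,8,9}; box has {1,2,5,7,9} → only 6 remains.
r9c8 = 4: row 9 has {1,2,3,5,6,7,9}; col 8 has {5,7,8}; box has {1,2,5,6,7,9} → only 4 remains.
r9c9 = 8: row 9 has {1,2,3,4,5,6,7,9}; col 9 has {2,3,9}; box has {1,2,4,5,6,7,9} → only 8 remains.
r1c8 = 9: row 1 has {1,2,6,8}; col 8 has {4,5,7,8}; box has {3,4,8} → only 9 remains.
r2c8 = 1: row 2 has {2,3,6,8}; col 8 has {4,5,7,8,9}; box has {3,4,8,9} → only 1 remains.
r3c9 = 6: row 3 has {1,3,4,5,7,8,9}; col 9 has {2,3,8,9}; box has {1,3,4,8,9} → only 6 remains.
r4c4 = 7: row 4 has {2,3,5,9}; col 4 has {1,2,4,6,8}; box has {1,2,4,5,6,9} → only 7 remains.
r4c6 = 8: row 4 has {2,3,5,7,9}; col 6 has {1,2,5,6,9}; box has {1,2,4,5,6,7,9} → only 8 remains.
r4c8 = 6: row 4 has {2,3,5,7,8,9}; col 8 has {1,4,5,7,8,9}; box has {2,3,5,8,9} → only 6 remains.
r6c6 = 3: row 6 has {2,4,5,8,9}; col 6 has {1,2,5,6,8,9}; box has {1,2,4,5,6,7,8,9} → only 3 remains.
r6c7 = 7: row 6 has {2,3,4,5,8,9}; col 7 has {1,2,3,4,5,6,8,9}; box has {2,3,5,6,8,9} → only 7 remains.
r6c9 = 1: row 6 has {2,3,4,5,7,8,9}; col 9 has {2,3,6,8,9}; box has {2,3,5,6,7,8,9} → only 1 remains.
r8c1 = 5: row 8 has {1,2,4,6,7,8}; col 1 has {2,3,7,8}; box has {1,2,3,4,6,7,8,9} → only 5 remains.
r8c4 = 9: row 8 has {1,2,4,5,6,7,8}; col 4 has {1,2,4,6,7,8}; box has {1,2,3,4,5,6,7,8} → only 9 remains.
r8c8 = 3: row 8 has {1,2,4,5,6,7,8,9}; col 8 has {1,4,5,6,7,8,9}; box has {1,2,4,5,6,7,8,9} → only 3 remains.
r1c1 = 4: row 1 has {1,2,6,8,9}; col 1 has {2,3,5,7,8}; box has {1,2,3,5,6,7,8} → only 4 remains.
r1c6 = 7: row 1 has {1,2,4,6,8,9}; col 6 has {1,2,3,5,6,8,9}; box has {1,2,6,8,9} → only 7 remains.
r1c9 = 5: row 1 has {1,2,4,6,7,8,9}; col 9 has {1,2,3,6,8,9}; box has {1,3,4,6,8,9} → only 5 remains.
r2c1 = 9: row 2 has {1,2,3,6,8}; col 1 has {2,3,4,5,7,8}; box has {1,2,3,4,5,6,7,8} → only 9 remains.
r2c4 = 5: row 2 has {1,2,3,6,8,9}; col 4 has {1,2,4,6,7,8,9}; box has {1,2,6,7,8,9} → only 5 remains.
r2c6 = 4: row 2 has {1,2,3,5,6,8,9}; col 6 has {1,2,3,5,6,7,8,9}; box has {1,2,5,6,7,8,9} → only 4 remains.
r2c9 = 7: row 2 has {1,2,3,4,5,6,8,9}; col 9 has {1,2,3,5,6,8,9}; box has {1,3,4,5,6,8,9} → only 7 remains.

928564317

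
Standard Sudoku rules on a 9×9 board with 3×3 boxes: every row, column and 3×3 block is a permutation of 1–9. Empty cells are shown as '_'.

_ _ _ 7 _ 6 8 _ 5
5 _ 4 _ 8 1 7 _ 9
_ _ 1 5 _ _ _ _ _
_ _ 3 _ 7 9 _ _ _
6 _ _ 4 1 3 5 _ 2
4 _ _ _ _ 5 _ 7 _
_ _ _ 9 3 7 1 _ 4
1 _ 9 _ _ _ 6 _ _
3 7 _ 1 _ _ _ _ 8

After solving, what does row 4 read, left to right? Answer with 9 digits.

253879461

row 1, column 3 = 2: row 1 has {5,6,7,8}; col 3 has {1,3,4,9}; box has {1,4,5} → only 2 remains.
row 4, column 7 = 4: row 4 has {3,7,9}; col 7 has {1,5,6,7,8}; box has {2,5,7} → only 4 remains.
row 6, column 3 = 8: row 6 has {4,5,7}; col 3 has {1,2,3,4,9}; box has {3,4,6} → only 8 remains.
row 1, column 1 = 9: row 1 has {2,5,6,7,8}; col 1 has {1,3,4,5,6}; box has {1,2,4,5} → only 9 remains.
row 1, column 2 = 3: row 1 has {2,5,6,7,8,9}; col 2 has {7}; box has {1,2,4,5,9} → only 3 remains.
row 1, column 5 = 4: row 1 has {2,3,5,6,7,8,9}; col 5 has {1,3,7,8}; box has {1,5,6,7,8} → only 4 remains.
row 1, column 8 = 1: row 1 has {2,3,4,5,6,7,8,9}; col 8 has {7}; box has {5,7,8,9} → only 1 remains.
row 2, column 2 = 6: row 2 has {1,4,5,7,8,9}; col 2 has {3,7}; box has {1,2,3,4,5,9} → only 6 remains.
row 3, column 2 = 8: row 3 has {1,5}; col 2 has {3,6,7}; box has {1,2,3,4,5,6,9} → only 8 remains.
row 3, column 6 = 2: row 3 has {1,5,8}; col 6 has {1,3,5,6,7,9}; box has {1,4,5,6,7,8} → only 2 remains.
row 3, column 7 = 3: row 3 has {1,2,5,8}; col 7 has {1,4,5,6,7,8}; box has {1,5,7,8,9} → only 3 remains.
row 3, column 9 = 6: row 3 has {1,2,3,5,8}; col 9 has {2,4,5,8,9}; box has {1,3,5,7,8,9} → only 6 remains.
row 4, column 1 = 2: row 4 has {3,4,7,9}; col 1 has {1,3,4,5,6,9}; box has {3,4,6,8} → only 2 remains.
row 4, column 9 = 1: row 4 has {2,3,4,7,9}; col 9 has {2,4,5,6,8,9}; box has {2,4,5,7} → only 1 remains.
row 5, column 2 = 9: row 5 has {1,2,3,4,5,6}; col 2 has {3,6,7,8}; box has {2,3,4,6,8} → only 9 remains.
row 5, column 3 = 7: row 5 has {1,2,3,4,5,6,9}; col 3 has {1,2,3,4,8,9}; box has {2,3,4,6,8,9} → only 7 remains.
row 5, column 8 = 8: row 5 has {1,2,3,4,5,6,7,9}; col 8 has {1,7}; box has {1,2,4,5,7} → only 8 remains.
row 6, column 2 = 1: row 6 has {4,5,7,8}; col 2 has {3,6,7,8,9}; box has {2,3,4,6,7,8,9} → only 1 remains.
row 6, column 7 = 9: row 6 has {1,4,5,7,8}; col 7 has {1,3,4,5,6,7,8}; box has {1,2,4,5,7,8} → only 9 remains.
row 6, column 9 = 3: row 6 has {1,4,5,7,8,9}; col 9 has {1,2,4,5,6,8,9}; box has {1,2,4,5,7,8,9} → only 3 remains.
row 7, column 1 = 8: row 7 has {1,3,4,7,9}; col 1 has {1,2,3,4,5,6,9}; box has {1,3,7,9} → only 8 remains.
row 8, column 9 = 7: row 8 has {1,6,9}; col 9 has {1,2,3,4,5,6,8,9}; box has {1,4,6,8} → only 7 remains.
row 9, column 6 = 4: row 9 has {1,3,7,8}; col 6 has {1,2,3,5,6,7,9}; box has {1,3,7,9} → only 4 remains.
row 9, column 7 = 2: row 9 has {1,3,4,7,8}; col 7 has {1,3,4,5,6,7,8,9}; box has {1,4,6,7,8} → only 2 remains.
row 2, column 4 = 3: row 2 has {1,4,5,6,7,8,9}; col 4 has {1,4,5,7,9}; box has {1,2,4,5,6,7,8} → only 3 remains.
row 2, column 8 = 2: row 2 has {1,3,4,5,6,7,8,9}; col 8 has {1,7,8}; box has {1,3,5,6,7,8,9} → only 2 remains.
row 3, column 1 = 7: row 3 has {1,2,3,5,6,8}; col 1 has {1,2,3,4,5,6,8,9}; box has {1,2,3,4,5,6,8,9} → only 7 remains.
row 3, column 5 = 9: row 3 has {1,2,3,5,6,7,8}; col 5 has {1,3,4,7,8}; box has {1,2,3,4,5,6,7,8} → only 9 remains.
row 3, column 8 = 4: row 3 has {1,2,3,5,6,7,8,9}; col 8 has {1,2,7,8}; box has {1,2,3,5,6,7,8,9} → only 4 remains.
row 4, column 2 = 5: row 4 has {1,2,3,4,7,9}; col 2 has {1,3,6,7,8,9}; box has {1,2,3,4,6,7,8,9} → only 5 remains.
row 4, column 8 = 6: row 4 has {1,2,3,4,5,7,9}; col 8 has {1,2,4,7,8}; box has {1,2,3,4,5,7,8,9} → only 6 remains.
row 7, column 2 = 2: row 7 has {1,3,4,7,8,9}; col 2 has {1,3,5,6,7,8,9}; box has {1,3,7,8,9} → only 2 remains.
row 7, column 8 = 5: row 7 has {1,2,3,4,7,8,9}; col 8 has {1,2,4,6,7,8}; box has {1,2,4,6,7,8} → only 5 remains.
row 8, column 2 = 4: row 8 has {1,6,7,9}; col 2 has {1,2,3,5,6,7,8,9}; box has {1,2,3,7,8,9} → only 4 remains.
row 8, column 6 = 8: row 8 has {1,4,6,7,9}; col 6 has {1,2,3,4,5,6,7,9}; box has {1,3,4,7,9} → only 8 remains.
row 8, column 8 = 3: row 8 has {1,4,6,7,8,9}; col 8 has {1,2,4,5,6,7,8}; box has {1,2,4,5,6,7,8} → only 3 remains.
row 9, column 8 = 9: row 9 has {1,2,3,4,7,8}; col 8 has {1,2,3,4,5,6,7,8}; box has {1,2,3,4,5,6,7,8} → only 9 remains.
row 4, column 4 = 8: row 4 has {1,2,3,4,5,6,7,9}; col 4 has {1,3,4,5,7,9}; box has {1,3,4,5,7,9} → only 8 remains.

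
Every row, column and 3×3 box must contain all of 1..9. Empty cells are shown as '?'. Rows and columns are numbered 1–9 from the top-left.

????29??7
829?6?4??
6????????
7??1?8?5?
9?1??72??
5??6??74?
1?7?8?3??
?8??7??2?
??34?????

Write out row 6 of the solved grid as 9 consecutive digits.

538692741

row 6, column 2 = 3: row 6 has {4,5,6,7}; col 2 has {2,8}; box has {1,5,7,9} → only 3 remains.
row 6, column 5 = 9: row 6 has {3,4,5,6,7}; col 5 has {2,6,7,8}; box has {1,6,7,8} → only 9 remains.
row 6, column 6 = 2: row 6 has {3,4,5,6,7,9}; col 6 has {7,8,9}; box has {1,6,7,8,9} → only 2 remains.
row 8, column 1 = 4: row 8 has {2,7,8}; col 1 has {1,5,6,7,8,9}; box has {1,3,7,8} → only 4 remains.
row 9, column 1 = 2: row 9 has {3,4}; col 1 has {1,4,5,6,7,8,9}; box has {1,3,4,7,8} → only 2 remains.
row 1, column 1 = 3: row 1 has {2,7,9}; col 1 has {1,2,4,5,6,7,8,9}; box has {2,6,8,9} → only 3 remains.
row 6, column 3 = 8: row 6 has {2,3,4,5,6,7,9}; col 3 has {1,3,7,9}; box has {1,3,5,7,9} → only 8 remains.
row 6, column 9 = 1: row 6 has {2,3,4,5,6,7,8,9}; col 9 has {7}; box has {2,4,5,7} → only 1 remains.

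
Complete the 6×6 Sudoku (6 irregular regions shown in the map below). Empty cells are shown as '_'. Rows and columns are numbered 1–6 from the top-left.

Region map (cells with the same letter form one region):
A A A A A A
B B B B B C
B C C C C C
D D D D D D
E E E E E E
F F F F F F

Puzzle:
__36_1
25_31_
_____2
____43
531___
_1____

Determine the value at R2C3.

R1C1 = 4 (sole candidate).
R1C2 = 2 (sole candidate).
R1C5 = 5 (sole candidate).
R3C1 = 6 (sole candidate).
R3C2 = 4 (sole candidate).
R3C3 = 5 (sole candidate).
R3C4 = 1 (sole candidate).
R3C5 = 3 (sole candidate).
R4C1 = 1 (sole candidate).
R4C2 = 6 (sole candidate).
R4C3 = 2 (sole candidate).
R4C4 = 5 (sole candidate).
R6C1 = 3 (sole candidate).
R2C3 = 4: row 2 has {1,2,3,5}; col 3 has {1,2,3,5}; region has {1,2,3,5,6} → only 4 remains.

4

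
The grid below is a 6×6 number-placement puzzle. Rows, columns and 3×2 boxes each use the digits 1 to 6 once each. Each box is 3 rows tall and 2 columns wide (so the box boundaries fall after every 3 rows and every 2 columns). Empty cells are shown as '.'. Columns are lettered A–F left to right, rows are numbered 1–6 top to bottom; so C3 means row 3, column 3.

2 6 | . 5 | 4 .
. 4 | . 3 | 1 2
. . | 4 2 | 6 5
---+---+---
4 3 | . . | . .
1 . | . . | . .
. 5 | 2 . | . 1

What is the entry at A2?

C1 = 1 (sole candidate).
F1 = 3 (sole candidate).
A2 = 5: row 2 has {1,2,3,4}; col 1 has {1,2,4}; box has {2,4,6} → only 5 remains.

5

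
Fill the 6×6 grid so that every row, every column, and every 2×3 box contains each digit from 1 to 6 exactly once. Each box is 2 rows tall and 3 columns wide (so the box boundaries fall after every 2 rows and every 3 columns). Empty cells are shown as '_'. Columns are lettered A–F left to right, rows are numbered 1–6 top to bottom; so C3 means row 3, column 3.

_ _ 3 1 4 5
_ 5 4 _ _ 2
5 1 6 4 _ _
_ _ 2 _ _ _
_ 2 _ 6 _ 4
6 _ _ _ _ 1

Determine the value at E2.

A1 = 2 (sole candidate).
B1 = 6 (sole candidate).
A2 = 1 (sole candidate).
D2 = 3 (sole candidate).
E2 = 6: row 2 has {1,2,3,4,5}; col 5 has {4}; box has {1,2,3,4,5} → only 6 remains.

6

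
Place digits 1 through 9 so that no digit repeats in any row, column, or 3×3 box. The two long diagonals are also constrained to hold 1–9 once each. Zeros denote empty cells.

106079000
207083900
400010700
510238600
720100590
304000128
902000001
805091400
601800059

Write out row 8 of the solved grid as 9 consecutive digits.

r2c2 = 5: row 2 has {2,3,7,8,9}; col 2 has {1,2}; box has {1,2,4,6,7}; main diagonal has {1,2,9} → only 5 remains.
r4c3 = 9: row 4 has {1,2,3,5,6,8}; col 3 has {1,2,4,5,6,7}; box has {1,2,3,4,5,7} → only 9 remains.
r5c3 = 8: row 5 has {1,2,5,7,9}; col 3 has {1,2,4,5,6,7,9}; box has {1,2,3,4,5,7,9} → only 8 remains.
r5c5 = 4: row 5 has {1,2,5,7,8,9}; col 5 has {1,3,7,8,9}; box has {1,2,3,8}; main diagonal has {1,2,5,9}; anti-diagonal has {2,6,7,8} → only 4 remains.
r5c6 = 6: row 5 has {1,2,4,5,7,8,9}; col 6 has {1,3,8,9}; box has {1,2,3,4,8} → only 6 remains.
r5c9 = 3: row 5 has {1,2,4,5,6,7,8,9}; col 9 has {1,8,9}; box has {1,2,5,6,8,9} → only 3 remains.
r6c2 = 6: row 6 has {1,2,3,4,8}; col 2 has {1,2,5}; box has {1,2,3,4,5,7,8,9} → only 6 remains.
r6c5 = 5: row 6 has {1,2,3,4,6,8}; col 5 has {1,3,4,7,8,9}; box has {1,2,3,4,6,8} → only 5 remains.
r6c6 = 7: row 6 has {1,2,3,4,5,6,8}; col 6 has {1,3,6,8,9}; box has {1,2,3,4,5,6,8}; main diagonal has {1,2,4,5,9} → only 7 remains.
r7c5 = 6: row 7 has {1,2,9}; col 5 has {1,3,4,5,7,8,9}; box has {1,8,9} → only 6 remains.
r8c2 = 3: row 8 has {1,4,5,8,9}; col 2 has {1,2,5,6}; box has {1,2,5,6,8,9}; anti-diagonal has {2,4,6,7,8} → only 3 remains.
r8c4 = 7: row 8 has {1,3,4,5,8,9}; col 4 has {1,2,8}; box has {1,6,8,9} → only 7 remains.
r8c8 = 6: row 8 has {1,3,4,5,7,8,9}; col 8 has {2,5,9}; box has {1,4,5,9}; main diagonal has {1,2,4,5,7,9} → only 6 remains.
r8c9 = 2: row 8 has {1,3,4,5,6,7,8,9}; col 9 has {1,3,8,9}; box has {1,4,5,6,9} → only 2 remains.

835791462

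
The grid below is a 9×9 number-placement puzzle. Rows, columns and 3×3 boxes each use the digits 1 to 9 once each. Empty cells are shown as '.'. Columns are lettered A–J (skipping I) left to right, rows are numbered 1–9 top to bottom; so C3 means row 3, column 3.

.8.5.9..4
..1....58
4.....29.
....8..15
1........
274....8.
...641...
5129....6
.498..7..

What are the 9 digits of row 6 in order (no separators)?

B7 = 3: row 7 has {1,4,6}; col 2 has {1,4,7,8}; box has {1,2,4,5,9} → only 3 remains.
H7 = 2: row 7 has {1,3,4,6}; col 8 has {1,5,8,9}; box has {6,7} → only 2 remains.
J7 = 9: row 7 has {1,2,3,4,6}; col 9 has {4,5,6,8}; box has {2,6,7} → only 9 remains.
A9 = 6: row 9 has {4,7,8,9}; col 1 has {1,2,4,5}; box has {1,2,3,4,5,9} → only 6 remains.
H9 = 3: row 9 has {4,6,7,8,9}; col 8 has {1,2,5,8,9}; box has {2,6,7,9} → only 3 remains.
J9 = 1: row 9 has {3,4,6,7,8,9}; col 9 has {4,5,6,8,9}; box has {2,3,6,7,9} → only 1 remains.
J6 = 3: row 6 has {2,4,7,8}; col 9 has {1,4,5,6,8,9}; box has {1,5,8} → only 3 remains.
H8 = 4: row 8 has {1,2,5,6,9}; col 8 has {1,2,3,5,8,9}; box has {1,2,3,6,7,9} → only 4 remains.
J3 = 7: row 3 has {2,4,9}; col 9 has {1,3,4,5,6,8,9}; box has {2,4,5,8,9} → only 7 remains.
J5 = 2: row 5 has {1}; col 9 has {1,3,4,5,6,7,8,9}; box has {1,3,5,8} → only 2 remains.
D6 = 1: row 6 has {2,3,4,7,8}; col 4 has {5,6,8,9}; box has {8} → only 1 remains.
G8 = 8: row 8 has {1,2,4,5,6,9}; col 7 has {2,7}; box has {1,2,3,4,6,7,9} → only 8 remains.
H1 = 6: row 1 has {4,5,8,9}; col 8 has {1,2,3,4,5,8,9}; box has {2,4,5,7,8,9} → only 6 remains.
G2 = 3: row 2 has {1,5,8}; col 7 has {2,7,8}; box has {2,4,5,6,7,8,9} → only 3 remains.
D3 = 3: row 3 has {2,4,7,9}; col 4 has {1,5,6,8,9}; box has {5,9} → only 3 remains.
H5 = 7: row 5 has {1,2}; col 8 has {1,2,3,4,5,6,8,9}; box has {1,2,3,5,8} → only 7 remains.
G7 = 5: row 7 has {1,2,3,4,6,9}; col 7 has {2,3,7,8}; box has {1,2,3,4,6,7,8,9} → only 5 remains.
G1 = 1: row 1 has {4,5,6,8,9}; col 7 has {2,3,5,7,8}; box has {2,3,4,5,6,7,8,9} → only 1 remains.
D5 = 4: row 5 has {1,2,7}; col 4 has {1,3,5,6,8,9}; box has {1,8} → only 4 remains.
E1 = 2: in row 1, 2 can only go here (every other open cell in that row sees a 2).
D2 = 7: row 2 has {1,3,5,8}; col 4 has {1,3,4,5,6,8,9}; box has {2,3,5,9} → only 7 remains.
E2 = 6: row 2 has {1,3,5,7,8}; col 5 has {2,4,8}; box has {2,3,5,7,9} → only 6 remains.
F2 = 4: row 2 has {1,3,5,6,7,8}; col 6 has {1,9}; box has {2,3,5,6,7,9} → only 4 remains.
E3 = 1: row 3 has {2,3,4,7,9}; col 5 has {2,4,6,8}; box has {2,3,4,5,6,7,9} → only 1 remains.
F3 = 8: row 3 has {1,2,3,4,7,9}; col 6 has {1,4,9}; box has {1,2,3,4,5,6,7,9} → only 8 remains.
D4 = 2: row 4 has {1,5,8}; col 4 has {1,3,4,5,6,7,8,9}; box has {1,4,8} → only 2 remains.
E9 = 5: row 9 has {1,3,4,6,7,8,9}; col 5 has {1,2,4,6,8}; box has {1,4,6,8,9} → only 5 remains.
F9 = 2: row 9 has {1,3,4,5,6,7,8,9}; col 6 has {1,4,8,9}; box has {1,4,5,6,8,9} → only 2 remains.
A2 = 9: row 2 has {1,3,4,5,6,7,8}; col 1 has {1,2,4,5,6}; box has {1,4,8} → only 9 remains.
B2 = 2: row 2 has {1,3,4,5,6,7,8,9}; col 2 has {1,3,4,7,8}; box has {1,4,8,9} → only 2 remains.
A4 = 3: row 4 has {1,2,5,8}; col 1 has {1,2,4,5,6,9}; box has {1,2,4,7} → only 3 remains.
C4 = 6: row 4 has {1,2,3,5,8}; col 3 has {1,2,4,9}; box has {1,2,3,4,7} → only 6 remains.
F4 = 7: row 4 has {1,2,3,5,6,8}; col 6 has {1,2,4,8,9}; box has {1,2,4,8} → only 7 remains.
E6 = 9: row 6 has {1,2,3,4,7,8}; col 5 has {1,2,4,5,6,8}; box has {1,2,4,7,8} → only 9 remains.
G6 = 6: row 6 has {1,2,3,4,7,8,9}; col 7 has {1,2,3,5,7,8}; box has {1,2,3,5,7,8} → only 6 remains.
F8 = 3: row 8 has {1,2,4,5,6,8,9}; col 6 has {1,2,4,7,8,9}; box has {1,2,4,5,6,8,9} → only 3 remains.
A1 = 7: row 1 has {1,2,4,5,6,8,9}; col 1 has {1,2,3,4,5,6,9}; box has {1,2,4,8,9} → only 7 remains.
C1 = 3: row 1 has {1,2,4,5,6,7,8,9}; col 3 has {1,2,4,6,9}; box has {1,2,4,7,8,9} → only 3 remains.
C3 = 5: row 3 has {1,2,3,4,7,8,9}; col 3 has {1,2,3,4,6,9}; box has {1,2,3,4,7,8,9} → only 5 remains.
B4 = 9: row 4 has {1,2,3,5,6,7,8}; col 2 has {1,2,3,4,7,8}; box has {1,2,3,4,6,7} → only 9 remains.
G4 = 4: row 4 has {1,2,3,5,6,7,8,9}; col 7 has {1,2,3,5,6,7,8}; box has {1,2,3,5,6,7,8} → only 4 remains.
B5 = 5: row 5 has {1,2,4,7}; col 2 has {1,2,3,4,7,8,9}; box has {1,2,3,4,6,7,9} → only 5 remains.
C5 = 8: row 5 has {1,2,4,5,7}; col 3 has {1,2,3,4,5,6,9}; box has {1,2,3,4,5,6,7,9} → only 8 remains.
E5 = 3: row 5 has {1,2,4,5,7,8}; col 5 has {1,2,4,5,6,8,9}; box has {1,2,4,7,8,9} → only 3 remains.
F5 = 6: row 5 has {1,2,3,4,5,7,8}; col 6 has {1,2,3,4,7,8,9}; box has {1,2,3,4,7,8,9} → only 6 remains.
G5 = 9: row 5 has {1,2,3,4,5,6,7,8}; col 7 has {1,2,3,4,5,6,7,8}; box has {1,2,3,4,5,6,7,8} → only 9 remains.
F6 = 5: row 6 has {1,2,3,4,6,7,8,9}; col 6 has {1,2,3,4,6,7,8,9}; box has {1,2,3,4,6,7,8,9} → only 5 remains.

274195683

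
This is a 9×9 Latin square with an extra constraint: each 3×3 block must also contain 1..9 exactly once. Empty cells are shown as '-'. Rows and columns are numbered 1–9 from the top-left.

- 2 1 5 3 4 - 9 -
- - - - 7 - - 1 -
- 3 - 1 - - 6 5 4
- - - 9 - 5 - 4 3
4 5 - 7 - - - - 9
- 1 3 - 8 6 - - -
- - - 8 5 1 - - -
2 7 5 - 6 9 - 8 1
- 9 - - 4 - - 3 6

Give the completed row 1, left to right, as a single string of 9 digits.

R8C4 = 3 (sole candidate).
R8C7 = 4 (sole candidate).
R9C3 = 8 (sole candidate).
R9C4 = 2 (sole candidate).
R9C6 = 7 (sole candidate).
R9C7 = 5 (sole candidate).
R2C4 = 6 (sole candidate).
R6C4 = 4 (sole candidate).
R9C1 = 1 (sole candidate).
R1C1 = 6: in row 1, 6 can only go here (every other open cell in that row sees a 6).
R7C1 = 3 (sole candidate).
R2C7 = 3 (hidden single in row 2).
R2C1 = 5 (hidden single in row 2).
R2C3 = 9 (hidden single in row 2).
R3C3 = 7 (sole candidate).
R3C1 = 8 (sole candidate).
R3C6 = 2 (sole candidate).
R4C1 = 7 (sole candidate).
R5C6 = 3 (sole candidate).
R6C1 = 9 (sole candidate).
R2C2 = 4 (sole candidate).
R2C6 = 8 (sole candidate).
R2C9 = 2 (sole candidate).
R3C5 = 9 (sole candidate).
R7C2 = 6 (sole candidate).
R7C3 = 4 (sole candidate).
R7C9 = 7 (sole candidate).
R1C9 = 8: row 1 has {1,2,3,4,5,6,9}; col 9 has {1,2,3,4,6,7,9}; box has {1,2,3,4,5,6,9} → only 8 remains.
R4C2 = 8 (sole candidate).
R6C9 = 5 (sole candidate).
R7C8 = 2 (sole candidate).
R1C7 = 7: row 1 has {1,2,3,4,5,6,8,9}; col 7 has {3,4,5,6}; box has {1,2,3,4,5,6,8,9} → only 7 remains.

621534798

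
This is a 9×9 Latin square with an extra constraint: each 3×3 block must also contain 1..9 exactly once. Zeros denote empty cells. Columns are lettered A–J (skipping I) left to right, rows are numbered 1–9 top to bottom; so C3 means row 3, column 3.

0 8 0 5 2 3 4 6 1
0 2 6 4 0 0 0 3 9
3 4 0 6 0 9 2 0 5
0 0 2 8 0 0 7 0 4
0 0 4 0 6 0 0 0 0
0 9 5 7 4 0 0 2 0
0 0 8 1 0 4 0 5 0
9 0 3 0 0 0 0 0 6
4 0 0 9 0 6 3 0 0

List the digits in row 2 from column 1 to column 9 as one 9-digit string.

A1 = 7: row 1 has {1,2,3,4,5,6,8}; col 1 has {3,4,9}; box has {2,3,4,6,8} → only 7 remains.
C1 = 9: row 1 has {1,2,3,4,5,6,7,8}; col 3 has {2,3,4,5,6,8}; box has {2,3,4,6,7,8} → only 9 remains.
G2 = 8: row 2 has {2,3,4,6,9}; col 7 has {2,3,4,7}; box has {1,2,3,4,5,6,9} → only 8 remains.
C3 = 1: row 3 has {2,3,4,5,6,9}; col 3 has {2,3,4,5,6,8,9}; box has {2,3,4,6,7,8,9} → only 1 remains.
H3 = 7: row 3 has {1,2,3,4,5,6,9}; col 8 has {2,3,5,6}; box has {1,2,3,4,5,6,8,9} → only 7 remains.
F6 = 1: row 6 has {2,4,5,7,9}; col 6 has {3,4,6,9}; box has {4,6,7,8} → only 1 remains.
G6 = 6: row 6 has {1,2,4,5,7,9}; col 7 has {2,3,4,7,8}; box has {2,4,7} → only 6 remains.
G7 = 9: row 7 has {1,4,5,8}; col 7 has {2,3,4,6,7,8}; box has {3,5,6} → only 9 remains.
D8 = 2: row 8 has {3,6,9}; col 4 has {1,4,5,6,7,8,9}; box has {1,4,6,9} → only 2 remains.
G8 = 1: row 8 has {2,3,6,9}; col 7 has {2,3,4,6,7,8,9}; box has {3,5,6,9} → only 1 remains.
C9 = 7: row 9 has {3,4,6,9}; col 3 has {1,2,3,4,5,6,8,9}; box has {3,4,8,9} → only 7 remains.
H9 = 8: row 9 has {3,4,6,7,9}; col 8 has {2,3,5,6,7}; box has {1,3,5,6,9} → only 8 remains.
J9 = 2: row 9 has {3,4,6,7,8,9}; col 9 has {1,4,5,6,9}; box has {1,3,5,6,8,9} → only 2 remains.
A2 = 5: row 2 has {2,3,4,6,8,9}; col 1 has {3,4,7,9}; box has {1,2,3,4,6,7,8,9} → only 5 remains.
F2 = 7: row 2 has {2,3,4,5,6,8,9}; col 6 has {1,3,4,6,9}; box has {2,3,4,5,6,9} → only 7 remains.
E3 = 8: row 3 has {1,2,3,4,5,6,7,9}; col 5 has {2,4,6}; box has {2,3,4,5,6,7,9} → only 8 remains.
F4 = 5: row 4 has {2,4,7,8}; col 6 has {1,3,4,6,7,9}; box has {1,4,6,7,8} → only 5 remains.
D5 = 3: row 5 has {4,6}; col 4 has {1,2,4,5,6,7,8,9}; box has {1,4,5,6,7,8} → only 3 remains.
F5 = 2: row 5 has {3,4,6}; col 6 has {1,3,4,5,6,7,9}; box has {1,3,4,5,6,7,8} → only 2 remains.
G5 = 5: row 5 has {2,3,4,6}; col 7 has {1,2,3,4,6,7,8,9}; box has {2,4,6,7} → only 5 remains.
J5 = 8: row 5 has {2,3,4,5,6}; col 9 has {1,2,4,5,6,9}; box has {2,4,5,6,7} → only 8 remains.
A6 = 8: row 6 has {1,2,4,5,6,7,9}; col 1 has {3,4,5,7,9}; box has {2,4,5,9} → only 8 remains.
J6 = 3: row 6 has {1,2,4,5,6,7,8,9}; col 9 has {1,2,4,5,6,8,9}; box has {2,4,5,6,7,8} → only 3 remains.
B7 = 6: row 7 has {1,4,5,8,9}; col 2 has {2,4,8,9}; box has {3,4,7,8,9} → only 6 remains.
J7 = 7: row 7 has {1,4,5,6,8,9}; col 9 has {1,2,3,4,5,6,8,9}; box has {1,2,3,5,6,8,9} → only 7 remains.
B8 = 5: row 8 has {1,2,3,6,9}; col 2 has {2,4,6,8,9}; box has {3,4,6,7,8,9} → only 5 remains.
E8 = 7: row 8 has {1,2,3,5,6,9}; col 5 has {2,4,6,8}; box has {1,2,4,6,9} → only 7 remains.
F8 = 8: row 8 has {1,2,3,5,6,7,9}; col 6 has {1,2,3,4,5,6,7,9}; box has {1,2,4,6,7,9} → only 8 remains.
H8 = 4: row 8 has {1,2,3,5,6,7,8,9}; col 8 has {2,3,5,6,7,8}; box has {1,2,3,5,6,7,8,9} → only 4 remains.
B9 = 1: row 9 has {2,3,4,6,7,8,9}; col 2 has {2,4,5,6,8,9}; box has {3,4,5,6,7,8,9} → only 1 remains.
E9 = 5: row 9 has {1,2,3,4,6,7,8,9}; col 5 has {2,4,6,7,8}; box has {1,2,4,6,7,8,9} → only 5 remains.
E2 = 1: row 2 has {2,3,4,5,6,7,8,9}; col 5 has {2,4,5,6,7,8}; box has {2,3,4,5,6,7,8,9} → only 1 remains.

526417839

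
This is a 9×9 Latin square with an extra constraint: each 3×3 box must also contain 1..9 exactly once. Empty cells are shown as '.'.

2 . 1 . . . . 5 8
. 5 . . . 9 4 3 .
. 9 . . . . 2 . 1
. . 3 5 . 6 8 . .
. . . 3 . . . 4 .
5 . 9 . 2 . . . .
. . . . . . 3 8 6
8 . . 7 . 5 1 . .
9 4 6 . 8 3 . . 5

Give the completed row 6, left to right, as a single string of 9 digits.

589421673

R2C9 = 7: row 2 has {3,4,5,9}; col 9 has {1,5,6,8}; box has {1,2,3,4,5,8} → only 7 remains.
R3C8 = 6: row 3 has {1,2,9}; col 8 has {3,4,5,8}; box has {1,2,3,4,5,7,8} → only 6 remains.
R6C9 = 3: row 6 has {2,5,9}; col 9 has {1,5,6,7,8}; box has {4,8} → only 3 remains.
R8C3 = 2: row 8 has {1,5,7,8}; col 3 has {1,3,6,9}; box has {4,6,8,9} → only 2 remains.
R8C8 = 9: row 8 has {1,2,5,7,8}; col 8 has {3,4,5,6,8}; box has {1,3,5,6,8} → only 9 remains.
R8C9 = 4: row 8 has {1,2,5,7,8,9}; col 9 has {1,3,5,6,7,8}; box has {1,3,5,6,8,9} → only 4 remains.
R9C7 = 7: row 9 has {3,4,5,6,8,9}; col 7 has {1,2,3,4,8}; box has {1,3,4,5,6,8,9} → only 7 remains.
R9C8 = 2: row 9 has {3,4,5,6,7,8,9}; col 8 has {3,4,5,6,8,9}; box has {1,3,4,5,6,7,8,9} → only 2 remains.
R1C7 = 9: row 1 has {1,2,5,8}; col 7 has {1,2,3,4,7,8}; box has {1,2,3,4,5,6,7,8} → only 9 remains.
R2C1 = 6: row 2 has {3,4,5,7,9}; col 1 has {2,5,8,9}; box has {1,2,5,9} → only 6 remains.
R2C3 = 8: row 2 has {3,4,5,6,7,9}; col 3 has {1,2,3,6,9}; box has {1,2,5,6,9} → only 8 remains.
R2C5 = 1: row 2 has {3,4,5,6,7,8,9}; col 5 has {2,8}; box has {9} → only 1 remains.
R5C3 = 7: row 5 has {3,4}; col 3 has {1,2,3,6,8,9}; box has {3,5,9} → only 7 remains.
R5C5 = 9: row 5 has {3,4,7}; col 5 has {1,2,8}; box has {2,3,5,6} → only 9 remains.
R5C9 = 2: row 5 has {3,4,7,9}; col 9 has {1,3,4,5,6,7,8}; box has {3,4,8} → only 2 remains.
R6C7 = 6: row 6 has {2,3,5,9}; col 7 has {1,2,3,4,7,8,9}; box has {2,3,4,8} → only 6 remains.
R7C3 = 5: row 7 has {3,6,8}; col 3 has {1,2,3,6,7,8,9}; box has {2,4,6,8,9} → only 5 remains.
R7C5 = 4: row 7 has {3,5,6,8}; col 5 has {1,2,8,9}; box has {3,5,7,8} → only 4 remains.
R8C2 = 3: row 8 has {1,2,4,5,7,8,9}; col 2 has {4,5,9}; box has {2,4,5,6,8,9} → only 3 remains.
R8C5 = 6: row 8 has {1,2,3,4,5,7,8,9}; col 5 has {1,2,4,8,9}; box has {3,4,5,7,8} → only 6 remains.
R9C4 = 1: row 9 has {2,3,4,5,6,7,8,9}; col 4 has {3,5,7}; box has {3,4,5,6,7,8} → only 1 remains.
R1C2 = 7: row 1 has {1,2,5,8,9}; col 2 has {3,4,5,9}; box has {1,2,5,6,8,9} → only 7 remains.
R1C5 = 3: row 1 has {1,2,5,7,8,9}; col 5 has {1,2,4,6,8,9}; box has {1,9} → only 3 remains.
R1C6 = 4: row 1 has {1,2,3,5,7,8,9}; col 6 has {3,5,6,9}; box has {1,3,9} → only 4 remains.
R2C4 = 2: row 2 has {1,3,4,5,6,7,8,9}; col 4 has {1,3,5,7}; box has {1,3,4,9} → only 2 remains.
R3C3 = 4: row 3 has {1,2,6,9}; col 3 has {1,2,3,5,6,7,8,9}; box has {1,2,5,6,7,8,9} → only 4 remains.
R3C4 = 8: row 3 has {1,2,4,6,9}; col 4 has {1,2,3,5,7}; box has {1,2,3,4,9} → only 8 remains.
R3C6 = 7: row 3 has {1,2,4,6,8,9}; col 6 has {3,4,5,6,9}; box has {1,2,3,4,8,9} → only 7 remains.
R4C5 = 7: row 4 has {3,5,6,8}; col 5 has {1,2,3,4,6,8,9}; box has {2,3,5,6,9} → only 7 remains.
R4C8 = 1: row 4 has {3,5,6,7,8}; col 8 has {2,3,4,5,6,8,9}; box has {2,3,4,6,8} → only 1 remains.
R4C9 = 9: row 4 has {1,3,5,6,7,8}; col 9 has {1,2,3,4,5,6,7,8}; box has {1,2,3,4,6,8} → only 9 remains.
R5C1 = 1: row 5 has {2,3,4,7,9}; col 1 has {2,5,6,8,9}; box has {3,5,7,9} → only 1 remains.
R5C6 = 8: row 5 has {1,2,3,4,7,9}; col 6 has {3,4,5,6,7,9}; box has {2,3,5,6,7,9} → only 8 remains.
R5C7 = 5: row 5 has {1,2,3,4,7,8,9}; col 7 has {1,2,3,4,6,7,8,9}; box has {1,2,3,4,6,8,9} → only 5 remains.
R6C2 = 8: row 6 has {2,3,5,6,9}; col 2 has {3,4,5,7,9}; box has {1,3,5,7,9} → only 8 remains.
R6C4 = 4: row 6 has {2,3,5,6,8,9}; col 4 has {1,2,3,5,7,8}; box has {2,3,5,6,7,8,9} → only 4 remains.
R6C6 = 1: row 6 has {2,3,4,5,6,8,9}; col 6 has {3,4,5,6,7,8,9}; box has {2,3,4,5,6,7,8,9} → only 1 remains.
R6C8 = 7: row 6 has {1,2,3,4,5,6,8,9}; col 8 has {1,2,3,4,5,6,8,9}; box has {1,2,3,4,5,6,8,9} → only 7 remains.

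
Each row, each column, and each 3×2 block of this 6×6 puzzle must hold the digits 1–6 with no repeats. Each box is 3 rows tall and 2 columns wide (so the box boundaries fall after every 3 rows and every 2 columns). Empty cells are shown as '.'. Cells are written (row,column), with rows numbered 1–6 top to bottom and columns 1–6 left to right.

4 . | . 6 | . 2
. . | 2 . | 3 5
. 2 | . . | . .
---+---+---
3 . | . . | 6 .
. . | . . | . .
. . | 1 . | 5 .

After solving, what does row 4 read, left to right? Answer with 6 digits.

(1,5) = 1 (sole candidate).
(3,5) = 4 (sole candidate).
(3,6) = 6 (sole candidate).
(5,5) = 2 (sole candidate).
(2,4) = 4 (hidden single in row 2).
(4,4) = 2: in row 4, 2 can only go here (every other open cell in that row sees a 2).
(6,4) = 3 (sole candidate).
(6,6) = 4 (sole candidate).
(4,6) = 1: row 4 has {2,3,6}; col 6 has {2,4,5,6}; box has {2,4,5,6} → only 1 remains.
(5,4) = 5 (sole candidate).
(5,6) = 3 (sole candidate).
(6,2) = 6 (sole candidate).
(2,2) = 1 (sole candidate).
(3,1) = 5 (sole candidate).
(3,3) = 3 (sole candidate).
(3,4) = 1 (sole candidate).
(4,3) = 4: row 4 has {1,2,3,6}; col 3 has {1,2,3}; box has {1,2,3,5} → only 4 remains.
(5,1) = 1 (sole candidate).
(5,2) = 4 (sole candidate).
(5,3) = 6 (sole candidate).
(6,1) = 2 (sole candidate).
(1,2) = 3 (sole candidate).
(1,3) = 5 (sole candidate).
(2,1) = 6 (sole candidate).
(4,2) = 5: row 4 has {1,2,3,4,6}; col 2 has {1,2,3,4,6}; box has {1,2,3,4,6} → only 5 remains.

354261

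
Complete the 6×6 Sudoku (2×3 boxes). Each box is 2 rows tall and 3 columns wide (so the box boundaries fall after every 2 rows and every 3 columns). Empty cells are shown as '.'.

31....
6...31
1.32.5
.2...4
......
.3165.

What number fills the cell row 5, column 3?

row 3, column 5 = 6 (sole candidate).
row 4, column 1 = 5 (sole candidate).
row 4, column 3 = 6 (sole candidate).
row 4, column 5 = 1 (sole candidate).
row 6, column 6 = 2 (sole candidate).
row 1, column 6 = 6 (sole candidate).
row 3, column 2 = 4 (sole candidate).
row 4, column 4 = 3 (sole candidate).
row 5, column 5 = 4 (sole candidate).
row 5, column 6 = 3 (sole candidate).
row 6, column 1 = 4 (sole candidate).
row 1, column 5 = 2 (sole candidate).
row 2, column 2 = 5 (sole candidate).
row 2, column 4 = 4 (sole candidate).
row 5, column 1 = 2 (sole candidate).
row 5, column 2 = 6 (sole candidate).
row 5, column 3 = 5: row 5 has {2,3,4,6}; col 3 has {1,3,6}; box has {1,2,3,4,6} → only 5 remains.

5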